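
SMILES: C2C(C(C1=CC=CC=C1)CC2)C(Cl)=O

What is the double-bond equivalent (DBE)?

6

Molecular formula from the SMILES: C12H13ClO.
DoU = (2C + 2 + N − H − X)/2 = (2·12 + 2 + 0 − 13 − 1)/2 = 12/2 = 6.
(Structurally: 2 ring(s) + 4 π bond(s) = 6.)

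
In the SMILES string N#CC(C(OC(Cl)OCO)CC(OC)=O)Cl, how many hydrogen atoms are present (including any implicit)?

11

Hydrogens are implicit in SMILES; fill each atom to its normal valence:
  4 × O: no H
  3 × C: 1 H each → 3
  2 × C: 2 H each → 4
  2 × C: no H
  2 × Cl: no H
  1 × C: 3 H
  1 × N: no H
  1 × O: 1 H
  Total hydrogens = 11.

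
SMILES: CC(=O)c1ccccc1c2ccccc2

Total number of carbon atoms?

14

The symbol for carbon appears 14 times in the SMILES. Lowercase c denotes aromatic carbon and counts toward C.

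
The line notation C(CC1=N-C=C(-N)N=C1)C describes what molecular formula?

C7H11N3

Heavy atoms from the SMILES: 7 C, 3 N.
Implicit hydrogens by atom environment:
  2 × C: 2 H each → 4
  2 × C (aromatic): 1 H each → 2
  2 × C (aromatic): no H
  2 × N (aromatic): no H
  1 × C: 3 H
  1 × N: 2 H
  Total hydrogens = 11.
Molecular formula: C7H11N3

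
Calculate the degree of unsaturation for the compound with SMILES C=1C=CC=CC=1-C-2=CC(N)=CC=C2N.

8

Molecular formula from the SMILES: C12H12N2.
DoU = (2C + 2 + N − H − X)/2 = (2·12 + 2 + 2 − 12 − 0)/2 = 16/2 = 8.
(Structurally: 2 ring(s) + 6 π bond(s) = 8.)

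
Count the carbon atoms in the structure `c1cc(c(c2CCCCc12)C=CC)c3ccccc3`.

The symbol for carbon appears 19 times in the SMILES. Lowercase c denotes aromatic carbon and counts toward C.

19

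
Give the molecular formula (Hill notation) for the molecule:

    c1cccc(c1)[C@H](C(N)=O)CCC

Heavy atoms from the SMILES: 11 C, 1 N, 1 O.
Implicit hydrogens by atom environment:
  5 × C (aromatic): 1 H each → 5
  2 × C: 2 H each → 4
  1 × C: 3 H
  1 × C: 1 H
  1 × C: no H
  1 × C (aromatic): no H
  1 × N: 2 H
  1 × O: no H
  Total hydrogens = 15.
Molecular formula: C11H15NO

C11H15NO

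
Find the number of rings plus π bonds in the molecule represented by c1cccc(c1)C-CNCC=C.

Molecular formula from the SMILES: C11H15N.
DoU = (2C + 2 + N − H − X)/2 = (2·11 + 2 + 1 − 15 − 0)/2 = 10/2 = 5.
(Structurally: 1 ring(s) + 4 π bond(s) = 5.)

5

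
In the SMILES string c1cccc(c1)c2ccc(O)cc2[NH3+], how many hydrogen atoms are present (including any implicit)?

12

Hydrogens are implicit in SMILES; fill each atom to its normal valence:
  8 × C (aromatic): 1 H each → 8
  4 × C (aromatic): no H
  1 × N (charge +1): 3 H
  1 × O: 1 H
  Total hydrogens = 12.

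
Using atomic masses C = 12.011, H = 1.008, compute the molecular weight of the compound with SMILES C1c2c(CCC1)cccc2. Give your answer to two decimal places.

132.21

Molecular formula: C10H12.
M = 10×12.011 + 12×1.008 = 132.21 g/mol.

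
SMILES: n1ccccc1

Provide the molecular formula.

Heavy atoms from the SMILES: 5 C, 1 N.
Implicit hydrogens by atom environment:
  5 × C (aromatic): 1 H each → 5
  1 × N (aromatic): no H
  Total hydrogens = 5.
Molecular formula: C5H5N

C5H5N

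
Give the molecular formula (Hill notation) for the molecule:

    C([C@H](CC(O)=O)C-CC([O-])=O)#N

Heavy atoms from the SMILES: 7 C, 1 N, 4 O.
Implicit hydrogens by atom environment:
  3 × C: 2 H each → 6
  3 × C: no H
  2 × O: no H
  1 × C: 1 H
  1 × N: no H
  1 × O: 1 H
  1 × O (charge -1): no H
  Total hydrogens = 8.
Net charge -1.
Molecular formula: C7H8NO4-

C7H8NO4-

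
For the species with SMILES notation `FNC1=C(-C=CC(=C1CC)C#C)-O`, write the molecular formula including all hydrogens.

C10H10FNO

Heavy atoms from the SMILES: 10 C, 1 F, 1 N, 1 O.
Implicit hydrogens by atom environment:
  4 × C (aromatic): no H
  2 × C (aromatic): 1 H each → 2
  1 × C: 3 H
  1 × C: 2 H
  1 × C: 1 H
  1 × C: no H
  1 × F: no H
  1 × N: 1 H
  1 × O: 1 H
  Total hydrogens = 10.
Molecular formula: C10H10FNO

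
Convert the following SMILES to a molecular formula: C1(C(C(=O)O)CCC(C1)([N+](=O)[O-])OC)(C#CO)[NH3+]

C10H15N2O6+

Heavy atoms from the SMILES: 10 C, 2 N, 6 O.
Implicit hydrogens by atom environment:
  5 × C: no H
  3 × C: 2 H each → 6
  3 × O: no H
  2 × O: 1 H each → 2
  1 × C: 3 H
  1 × C: 1 H
  1 × N (charge +1): 3 H
  1 × N (charge +1): no H
  1 × O (charge -1): no H
  Total hydrogens = 15.
Net charge +1.
Molecular formula: C10H15N2O6+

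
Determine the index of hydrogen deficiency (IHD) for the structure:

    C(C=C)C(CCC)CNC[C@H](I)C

Molecular formula from the SMILES: C11H22IN.
DoU = (2C + 2 + N − H − X)/2 = (2·11 + 2 + 1 − 22 − 1)/2 = 2/2 = 1.
(Structurally: 0 ring(s) + 1 π bond(s) = 1.)

1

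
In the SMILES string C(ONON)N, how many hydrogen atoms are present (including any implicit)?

Hydrogens are implicit in SMILES; fill each atom to its normal valence:
  2 × N: 2 H each → 4
  2 × O: no H
  1 × C: 2 H
  1 × N: 1 H
  Total hydrogens = 7.

7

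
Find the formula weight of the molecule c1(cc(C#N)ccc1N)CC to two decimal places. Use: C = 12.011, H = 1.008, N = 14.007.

146.19

Molecular formula: C9H10N2.
M = 9×12.011 + 10×1.008 + 2×14.007 = 146.19 g/mol.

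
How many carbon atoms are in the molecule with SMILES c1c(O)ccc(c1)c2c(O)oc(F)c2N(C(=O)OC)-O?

The symbol for carbon appears 12 times in the SMILES. Lowercase c denotes aromatic carbon and counts toward C.

12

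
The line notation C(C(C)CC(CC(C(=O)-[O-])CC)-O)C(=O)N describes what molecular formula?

Heavy atoms from the SMILES: 11 C, 1 N, 4 O.
Implicit hydrogens by atom environment:
  4 × C: 2 H each → 8
  3 × C: 1 H each → 3
  2 × C: 3 H each → 6
  2 × C: no H
  2 × O: no H
  1 × N: 2 H
  1 × O: 1 H
  1 × O (charge -1): no H
  Total hydrogens = 20.
Net charge -1.
Molecular formula: C11H20NO4-

C11H20NO4-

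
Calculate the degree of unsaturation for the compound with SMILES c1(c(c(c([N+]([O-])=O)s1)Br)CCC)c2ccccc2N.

Molecular formula from the SMILES: C13H13BrN2O2S.
DoU = (2C + 2 + N − H − X)/2 = (2·13 + 2 + 2 − 13 − 1)/2 = 16/2 = 8.
(Structurally: 2 ring(s) + 6 π bond(s) = 8.)

8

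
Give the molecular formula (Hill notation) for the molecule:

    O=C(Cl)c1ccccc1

C7H5ClO

Heavy atoms from the SMILES: 7 C, 1 Cl, 1 O.
Implicit hydrogens by atom environment:
  5 × C (aromatic): 1 H each → 5
  1 × C (aromatic): no H
  1 × C: no H
  1 × Cl: no H
  1 × O: no H
  Total hydrogens = 5.
Molecular formula: C7H5ClO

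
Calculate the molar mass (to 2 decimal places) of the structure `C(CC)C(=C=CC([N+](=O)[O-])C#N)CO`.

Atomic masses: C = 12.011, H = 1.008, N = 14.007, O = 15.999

Molecular formula: C9H12N2O3.
M = 9×12.011 + 12×1.008 + 2×14.007 + 3×15.999 = 196.21 g/mol.

196.21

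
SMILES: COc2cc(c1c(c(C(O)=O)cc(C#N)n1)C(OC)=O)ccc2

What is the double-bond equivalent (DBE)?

12

Molecular formula from the SMILES: C16H12N2O5.
DoU = (2C + 2 + N − H − X)/2 = (2·16 + 2 + 2 − 12 − 0)/2 = 24/2 = 12.
(Structurally: 2 ring(s) + 10 π bond(s) = 12.)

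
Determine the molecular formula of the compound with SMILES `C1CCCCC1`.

C6H12

Heavy atoms from the SMILES: 6 C.
Implicit hydrogens by atom environment:
  6 × C: 2 H each → 12
  Total hydrogens = 12.
Molecular formula: C6H12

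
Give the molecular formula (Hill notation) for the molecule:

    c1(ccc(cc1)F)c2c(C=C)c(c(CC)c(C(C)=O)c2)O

C18H17FO2

Heavy atoms from the SMILES: 18 C, 1 F, 2 O.
Implicit hydrogens by atom environment:
  7 × C (aromatic): no H
  5 × C (aromatic): 1 H each → 5
  2 × C: 3 H each → 6
  2 × C: 2 H each → 4
  1 × C: 1 H
  1 × C: no H
  1 × F: no H
  1 × O: 1 H
  1 × O: no H
  Total hydrogens = 17.
Molecular formula: C18H17FO2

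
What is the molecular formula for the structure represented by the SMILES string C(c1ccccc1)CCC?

Heavy atoms from the SMILES: 10 C.
Implicit hydrogens by atom environment:
  5 × C (aromatic): 1 H each → 5
  3 × C: 2 H each → 6
  1 × C: 3 H
  1 × C (aromatic): no H
  Total hydrogens = 14.
Molecular formula: C10H14

C10H14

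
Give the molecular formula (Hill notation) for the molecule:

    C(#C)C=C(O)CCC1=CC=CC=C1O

Heavy atoms from the SMILES: 12 C, 2 O.
Implicit hydrogens by atom environment:
  4 × C (aromatic): 1 H each → 4
  2 × C: 2 H each → 4
  2 × C: 1 H each → 2
  2 × C: no H
  2 × C (aromatic): no H
  2 × O: 1 H each → 2
  Total hydrogens = 12.
Molecular formula: C12H12O2

C12H12O2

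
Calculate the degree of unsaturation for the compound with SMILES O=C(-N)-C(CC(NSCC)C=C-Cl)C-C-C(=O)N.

3

Molecular formula from the SMILES: C11H20ClN3O2S.
DoU = (2C + 2 + N − H − X)/2 = (2·11 + 2 + 3 − 20 − 1)/2 = 6/2 = 3.
(Structurally: 0 ring(s) + 3 π bond(s) = 3.)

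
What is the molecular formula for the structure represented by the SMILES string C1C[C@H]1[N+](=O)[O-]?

Heavy atoms from the SMILES: 3 C, 1 N, 2 O.
Implicit hydrogens by atom environment:
  2 × C: 2 H each → 4
  1 × C: 1 H
  1 × N (charge +1): no H
  1 × O: no H
  1 × O (charge -1): no H
  Total hydrogens = 5.
Molecular formula: C3H5NO2

C3H5NO2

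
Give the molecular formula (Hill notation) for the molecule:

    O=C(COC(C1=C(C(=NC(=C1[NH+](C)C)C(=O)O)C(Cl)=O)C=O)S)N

Heavy atoms from the SMILES: 13 C, 1 Cl, 3 N, 6 O, 1 S.
Implicit hydrogens by atom environment:
  5 × C (aromatic): no H
  5 × O: no H
  3 × C: no H
  2 × C: 3 H each → 6
  2 × C: 1 H each → 2
  1 × C: 2 H
  1 × Cl: no H
  1 × N: 2 H
  1 × N (charge +1): 1 H
  1 × N (aromatic): no H
  1 × O: 1 H
  1 × S: 1 H
  Total hydrogens = 15.
Net charge +1.
Molecular formula: C13H15ClN3O6S+

C13H15ClN3O6S+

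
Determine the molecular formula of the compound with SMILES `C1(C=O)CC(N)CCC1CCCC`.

C11H21NO

Heavy atoms from the SMILES: 11 C, 1 N, 1 O.
Implicit hydrogens by atom environment:
  6 × C: 2 H each → 12
  4 × C: 1 H each → 4
  1 × C: 3 H
  1 × N: 2 H
  1 × O: no H
  Total hydrogens = 21.
Molecular formula: C11H21NO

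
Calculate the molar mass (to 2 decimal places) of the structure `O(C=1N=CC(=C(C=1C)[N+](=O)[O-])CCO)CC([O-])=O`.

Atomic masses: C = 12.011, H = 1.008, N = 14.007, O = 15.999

255.21

Molecular formula: C10H11N2O6-.
M = 10×12.011 + 11×1.008 + 2×14.007 + 6×15.999 = 255.21 g/mol.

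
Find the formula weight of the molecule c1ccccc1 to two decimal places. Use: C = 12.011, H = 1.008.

Molecular formula: C6H6.
M = 6×12.011 + 6×1.008 = 78.11 g/mol.

78.11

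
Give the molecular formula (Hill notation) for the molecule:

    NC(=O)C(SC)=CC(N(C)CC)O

C8H16N2O2S

Heavy atoms from the SMILES: 8 C, 2 N, 2 O, 1 S.
Implicit hydrogens by atom environment:
  3 × C: 3 H each → 9
  2 × C: 1 H each → 2
  2 × C: no H
  1 × C: 2 H
  1 × N: 2 H
  1 × N: no H
  1 × O: 1 H
  1 × O: no H
  1 × S: no H
  Total hydrogens = 16.
Molecular formula: C8H16N2O2S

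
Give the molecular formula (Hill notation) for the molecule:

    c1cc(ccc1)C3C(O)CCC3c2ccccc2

C17H18O

Heavy atoms from the SMILES: 17 C, 1 O.
Implicit hydrogens by atom environment:
  10 × C (aromatic): 1 H each → 10
  3 × C: 1 H each → 3
  2 × C: 2 H each → 4
  2 × C (aromatic): no H
  1 × O: 1 H
  Total hydrogens = 18.
Molecular formula: C17H18O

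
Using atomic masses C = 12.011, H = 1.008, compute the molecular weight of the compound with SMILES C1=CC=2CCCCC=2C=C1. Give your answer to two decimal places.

132.21

Molecular formula: C10H12.
M = 10×12.011 + 12×1.008 = 132.21 g/mol.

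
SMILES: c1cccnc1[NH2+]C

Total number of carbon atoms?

6

The symbol for carbon appears 6 times in the SMILES. Lowercase c denotes aromatic carbon and counts toward C.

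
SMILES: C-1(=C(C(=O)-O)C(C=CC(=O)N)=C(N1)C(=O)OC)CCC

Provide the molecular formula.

C13H16N2O5

Heavy atoms from the SMILES: 13 C, 2 N, 5 O.
Implicit hydrogens by atom environment:
  4 × C (aromatic): no H
  4 × O: no H
  3 × C: no H
  2 × C: 3 H each → 6
  2 × C: 2 H each → 4
  2 × C: 1 H each → 2
  1 × N: 2 H
  1 × N (aromatic): 1 H
  1 × O: 1 H
  Total hydrogens = 16.
Molecular formula: C13H16N2O5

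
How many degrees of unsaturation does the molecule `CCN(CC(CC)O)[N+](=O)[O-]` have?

Molecular formula from the SMILES: C6H14N2O3.
DoU = (2C + 2 + N − H − X)/2 = (2·6 + 2 + 2 − 14 − 0)/2 = 2/2 = 1.
(Structurally: 0 ring(s) + 1 π bond(s) = 1.)

1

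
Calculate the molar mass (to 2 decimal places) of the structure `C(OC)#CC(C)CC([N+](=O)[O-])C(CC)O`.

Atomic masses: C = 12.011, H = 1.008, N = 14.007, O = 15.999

215.25

Molecular formula: C10H17NO4.
M = 10×12.011 + 17×1.008 + 1×14.007 + 4×15.999 = 215.25 g/mol.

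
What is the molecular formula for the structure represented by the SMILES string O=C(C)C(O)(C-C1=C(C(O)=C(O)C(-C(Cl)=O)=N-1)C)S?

Heavy atoms from the SMILES: 11 C, 1 Cl, 1 N, 5 O, 1 S.
Implicit hydrogens by atom environment:
  5 × C (aromatic): no H
  3 × C: no H
  3 × O: 1 H each → 3
  2 × C: 3 H each → 6
  2 × O: no H
  1 × C: 2 H
  1 × Cl: no H
  1 × N (aromatic): no H
  1 × S: 1 H
  Total hydrogens = 12.
Molecular formula: C11H12ClNO5S

C11H12ClNO5S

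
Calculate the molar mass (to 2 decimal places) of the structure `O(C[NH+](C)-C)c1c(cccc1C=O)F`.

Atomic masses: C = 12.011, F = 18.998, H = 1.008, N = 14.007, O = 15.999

Molecular formula: C10H13FNO2+.
M = 10×12.011 + 1×18.998 + 13×1.008 + 1×14.007 + 2×15.999 = 198.22 g/mol.

198.22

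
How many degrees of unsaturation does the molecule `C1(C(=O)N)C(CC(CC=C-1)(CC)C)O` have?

3

Molecular formula from the SMILES: C11H19NO2.
DoU = (2C + 2 + N − H − X)/2 = (2·11 + 2 + 1 − 19 − 0)/2 = 6/2 = 3.
(Structurally: 1 ring(s) + 2 π bond(s) = 3.)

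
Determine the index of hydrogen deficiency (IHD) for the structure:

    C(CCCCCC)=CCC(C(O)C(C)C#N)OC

Molecular formula from the SMILES: C15H27NO2.
DoU = (2C + 2 + N − H − X)/2 = (2·15 + 2 + 1 − 27 − 0)/2 = 6/2 = 3.
(Structurally: 0 ring(s) + 3 π bond(s) = 3.)

3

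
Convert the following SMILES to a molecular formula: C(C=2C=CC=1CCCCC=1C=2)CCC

C14H20

Heavy atoms from the SMILES: 14 C.
Implicit hydrogens by atom environment:
  7 × C: 2 H each → 14
  3 × C (aromatic): 1 H each → 3
  3 × C (aromatic): no H
  1 × C: 3 H
  Total hydrogens = 20.
Molecular formula: C14H20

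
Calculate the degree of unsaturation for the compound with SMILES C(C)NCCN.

Molecular formula from the SMILES: C4H12N2.
DoU = (2C + 2 + N − H − X)/2 = (2·4 + 2 + 2 − 12 − 0)/2 = 0/2 = 0.
(Structurally: 0 ring(s) + 0 π bond(s) = 0.)

0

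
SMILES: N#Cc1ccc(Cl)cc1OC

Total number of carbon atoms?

8

The symbol for carbon appears 8 times in the SMILES. Lowercase c denotes aromatic carbon and counts toward C.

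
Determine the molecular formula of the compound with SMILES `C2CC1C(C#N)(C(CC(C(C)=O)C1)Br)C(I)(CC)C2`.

C15H21BrINO

Heavy atoms from the SMILES: 1 Br, 15 C, 1 I, 1 N, 1 O.
Implicit hydrogens by atom environment:
  6 × C: 2 H each → 12
  4 × C: no H
  3 × C: 1 H each → 3
  2 × C: 3 H each → 6
  1 × Br: no H
  1 × I: no H
  1 × N: no H
  1 × O: no H
  Total hydrogens = 21.
Molecular formula: C15H21BrINO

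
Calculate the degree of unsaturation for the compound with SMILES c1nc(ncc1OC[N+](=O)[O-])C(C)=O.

Molecular formula from the SMILES: C7H7N3O4.
DoU = (2C + 2 + N − H − X)/2 = (2·7 + 2 + 3 − 7 − 0)/2 = 12/2 = 6.
(Structurally: 1 ring(s) + 5 π bond(s) = 6.)

6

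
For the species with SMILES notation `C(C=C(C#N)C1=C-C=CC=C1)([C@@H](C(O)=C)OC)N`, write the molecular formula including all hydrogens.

C14H16N2O2

Heavy atoms from the SMILES: 14 C, 2 N, 2 O.
Implicit hydrogens by atom environment:
  5 × C (aromatic): 1 H each → 5
  3 × C: 1 H each → 3
  3 × C: no H
  1 × C: 3 H
  1 × C: 2 H
  1 × C (aromatic): no H
  1 × N: 2 H
  1 × N: no H
  1 × O: 1 H
  1 × O: no H
  Total hydrogens = 16.
Molecular formula: C14H16N2O2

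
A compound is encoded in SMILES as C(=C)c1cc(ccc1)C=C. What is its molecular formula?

Heavy atoms from the SMILES: 10 C.
Implicit hydrogens by atom environment:
  4 × C (aromatic): 1 H each → 4
  2 × C: 2 H each → 4
  2 × C: 1 H each → 2
  2 × C (aromatic): no H
  Total hydrogens = 10.
Molecular formula: C10H10

C10H10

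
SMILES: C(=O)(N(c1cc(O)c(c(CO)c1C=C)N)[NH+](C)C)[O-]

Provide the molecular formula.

Heavy atoms from the SMILES: 12 C, 3 N, 4 O.
Implicit hydrogens by atom environment:
  5 × C (aromatic): no H
  2 × C: 3 H each → 6
  2 × C: 2 H each → 4
  2 × O: 1 H each → 2
  1 × C (aromatic): 1 H
  1 × C: 1 H
  1 × C: no H
  1 × N: 2 H
  1 × N (charge +1): 1 H
  1 × N: no H
  1 × O: no H
  1 × O (charge -1): no H
  Total hydrogens = 17.
Molecular formula: C12H17N3O4

C12H17N3O4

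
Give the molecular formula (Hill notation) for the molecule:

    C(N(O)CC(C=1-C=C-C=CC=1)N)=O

C9H12N2O2

Heavy atoms from the SMILES: 9 C, 2 N, 2 O.
Implicit hydrogens by atom environment:
  5 × C (aromatic): 1 H each → 5
  2 × C: 1 H each → 2
  1 × C: 2 H
  1 × C (aromatic): no H
  1 × N: 2 H
  1 × N: no H
  1 × O: 1 H
  1 × O: no H
  Total hydrogens = 12.
Molecular formula: C9H12N2O2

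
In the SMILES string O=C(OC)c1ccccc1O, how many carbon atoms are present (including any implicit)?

The symbol for carbon appears 8 times in the SMILES. Lowercase c denotes aromatic carbon and counts toward C.

8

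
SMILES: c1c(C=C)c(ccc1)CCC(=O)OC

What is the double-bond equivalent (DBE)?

Molecular formula from the SMILES: C12H14O2.
DoU = (2C + 2 + N − H − X)/2 = (2·12 + 2 + 0 − 14 − 0)/2 = 12/2 = 6.
(Structurally: 1 ring(s) + 5 π bond(s) = 6.)

6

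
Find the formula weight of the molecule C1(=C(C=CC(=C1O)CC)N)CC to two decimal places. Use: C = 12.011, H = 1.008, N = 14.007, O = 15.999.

Molecular formula: C10H15NO.
M = 10×12.011 + 15×1.008 + 1×14.007 + 1×15.999 = 165.24 g/mol.

165.24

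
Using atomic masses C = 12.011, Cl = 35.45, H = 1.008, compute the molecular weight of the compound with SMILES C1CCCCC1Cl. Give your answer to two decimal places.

Molecular formula: C6H11Cl.
M = 6×12.011 + 1×35.45 + 11×1.008 = 118.60 g/mol.

118.60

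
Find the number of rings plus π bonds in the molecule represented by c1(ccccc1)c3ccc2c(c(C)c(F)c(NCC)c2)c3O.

Molecular formula from the SMILES: C19H18FNO.
DoU = (2C + 2 + N − H − X)/2 = (2·19 + 2 + 1 − 18 − 1)/2 = 22/2 = 11.
(Structurally: 3 ring(s) + 8 π bond(s) = 11.)

11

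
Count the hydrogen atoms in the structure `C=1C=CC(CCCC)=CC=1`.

Hydrogens are implicit in SMILES; fill each atom to its normal valence:
  5 × C (aromatic): 1 H each → 5
  3 × C: 2 H each → 6
  1 × C: 3 H
  1 × C (aromatic): no H
  Total hydrogens = 14.

14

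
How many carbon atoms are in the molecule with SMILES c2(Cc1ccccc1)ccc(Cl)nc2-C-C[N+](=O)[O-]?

14

The symbol for carbon appears 14 times in the SMILES. Lowercase c denotes aromatic carbon and counts toward C.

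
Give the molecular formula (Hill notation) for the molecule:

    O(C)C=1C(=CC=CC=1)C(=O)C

C9H10O2

Heavy atoms from the SMILES: 9 C, 2 O.
Implicit hydrogens by atom environment:
  4 × C (aromatic): 1 H each → 4
  2 × C: 3 H each → 6
  2 × C (aromatic): no H
  2 × O: no H
  1 × C: no H
  Total hydrogens = 10.
Molecular formula: C9H10O2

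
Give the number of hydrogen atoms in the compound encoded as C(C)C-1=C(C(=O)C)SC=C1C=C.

Hydrogens are implicit in SMILES; fill each atom to its normal valence:
  3 × C (aromatic): no H
  2 × C: 3 H each → 6
  2 × C: 2 H each → 4
  1 × C (aromatic): 1 H
  1 × C: 1 H
  1 × C: no H
  1 × O: no H
  1 × S (aromatic): no H
  Total hydrogens = 12.

12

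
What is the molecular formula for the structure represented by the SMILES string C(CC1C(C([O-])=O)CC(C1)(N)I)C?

Heavy atoms from the SMILES: 9 C, 1 I, 1 N, 2 O.
Implicit hydrogens by atom environment:
  4 × C: 2 H each → 8
  2 × C: 1 H each → 2
  2 × C: no H
  1 × C: 3 H
  1 × I: no H
  1 × N: 2 H
  1 × O: no H
  1 × O (charge -1): no H
  Total hydrogens = 15.
Net charge -1.
Molecular formula: C9H15INO2-

C9H15INO2-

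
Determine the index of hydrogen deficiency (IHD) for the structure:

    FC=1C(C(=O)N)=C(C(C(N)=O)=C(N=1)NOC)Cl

6

Molecular formula from the SMILES: C8H8ClFN4O3.
DoU = (2C + 2 + N − H − X)/2 = (2·8 + 2 + 4 − 8 − 2)/2 = 12/2 = 6.
(Structurally: 1 ring(s) + 5 π bond(s) = 6.)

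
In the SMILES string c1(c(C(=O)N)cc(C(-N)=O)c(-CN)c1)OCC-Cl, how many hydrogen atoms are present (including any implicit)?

14

Hydrogens are implicit in SMILES; fill each atom to its normal valence:
  4 × C (aromatic): no H
  3 × C: 2 H each → 6
  3 × N: 2 H each → 6
  3 × O: no H
  2 × C (aromatic): 1 H each → 2
  2 × C: no H
  1 × Cl: no H
  Total hydrogens = 14.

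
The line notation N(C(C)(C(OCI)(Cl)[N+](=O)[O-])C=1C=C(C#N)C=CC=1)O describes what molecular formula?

C11H11ClIN3O4

Heavy atoms from the SMILES: 11 C, 1 Cl, 1 I, 3 N, 4 O.
Implicit hydrogens by atom environment:
  4 × C (aromatic): 1 H each → 4
  3 × C: no H
  2 × C (aromatic): no H
  2 × O: no H
  1 × C: 3 H
  1 × C: 2 H
  1 × Cl: no H
  1 × I: no H
  1 × N: 1 H
  1 × N (charge +1): no H
  1 × N: no H
  1 × O: 1 H
  1 × O (charge -1): no H
  Total hydrogens = 11.
Molecular formula: C11H11ClIN3O4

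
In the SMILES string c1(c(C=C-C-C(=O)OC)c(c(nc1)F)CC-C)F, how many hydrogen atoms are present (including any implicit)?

Hydrogens are implicit in SMILES; fill each atom to its normal valence:
  4 × C (aromatic): no H
  3 × C: 2 H each → 6
  2 × C: 3 H each → 6
  2 × C: 1 H each → 2
  2 × F: no H
  2 × O: no H
  1 × C (aromatic): 1 H
  1 × C: no H
  1 × N (aromatic): no H
  Total hydrogens = 15.

15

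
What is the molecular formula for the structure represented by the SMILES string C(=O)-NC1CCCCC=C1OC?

C9H15NO2

Heavy atoms from the SMILES: 9 C, 1 N, 2 O.
Implicit hydrogens by atom environment:
  4 × C: 2 H each → 8
  3 × C: 1 H each → 3
  2 × O: no H
  1 × C: 3 H
  1 × C: no H
  1 × N: 1 H
  Total hydrogens = 15.
Molecular formula: C9H15NO2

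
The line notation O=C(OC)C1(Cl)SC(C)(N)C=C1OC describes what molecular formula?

Heavy atoms from the SMILES: 8 C, 1 Cl, 1 N, 3 O, 1 S.
Implicit hydrogens by atom environment:
  4 × C: no H
  3 × C: 3 H each → 9
  3 × O: no H
  1 × C: 1 H
  1 × Cl: no H
  1 × N: 2 H
  1 × S: no H
  Total hydrogens = 12.
Molecular formula: C8H12ClNO3S

C8H12ClNO3S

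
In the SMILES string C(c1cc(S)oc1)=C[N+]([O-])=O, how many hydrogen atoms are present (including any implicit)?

Hydrogens are implicit in SMILES; fill each atom to its normal valence:
  2 × C (aromatic): 1 H each → 2
  2 × C: 1 H each → 2
  2 × C (aromatic): no H
  1 × N (charge +1): no H
  1 × O (aromatic): no H
  1 × O: no H
  1 × O (charge -1): no H
  1 × S: 1 H
  Total hydrogens = 5.

5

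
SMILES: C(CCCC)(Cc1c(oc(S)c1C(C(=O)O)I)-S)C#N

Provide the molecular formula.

C13H16INO3S2

Heavy atoms from the SMILES: 13 C, 1 I, 1 N, 3 O, 2 S.
Implicit hydrogens by atom environment:
  4 × C: 2 H each → 8
  4 × C (aromatic): no H
  2 × C: 1 H each → 2
  2 × C: no H
  2 × S: 1 H each → 2
  1 × C: 3 H
  1 × I: no H
  1 × N: no H
  1 × O: 1 H
  1 × O (aromatic): no H
  1 × O: no H
  Total hydrogens = 16.
Molecular formula: C13H16INO3S2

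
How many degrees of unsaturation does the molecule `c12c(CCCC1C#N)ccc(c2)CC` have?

Molecular formula from the SMILES: C13H15N.
DoU = (2C + 2 + N − H − X)/2 = (2·13 + 2 + 1 − 15 − 0)/2 = 14/2 = 7.
(Structurally: 2 ring(s) + 5 π bond(s) = 7.)

7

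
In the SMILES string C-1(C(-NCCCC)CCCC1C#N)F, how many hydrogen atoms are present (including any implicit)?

19

Hydrogens are implicit in SMILES; fill each atom to its normal valence:
  6 × C: 2 H each → 12
  3 × C: 1 H each → 3
  1 × C: 3 H
  1 × C: no H
  1 × F: no H
  1 × N: 1 H
  1 × N: no H
  Total hydrogens = 19.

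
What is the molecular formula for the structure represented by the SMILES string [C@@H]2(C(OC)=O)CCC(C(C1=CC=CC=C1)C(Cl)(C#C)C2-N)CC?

C19H24ClNO2

Heavy atoms from the SMILES: 19 C, 1 Cl, 1 N, 2 O.
Implicit hydrogens by atom environment:
  5 × C: 1 H each → 5
  5 × C (aromatic): 1 H each → 5
  3 × C: 2 H each → 6
  3 × C: no H
  2 × C: 3 H each → 6
  2 × O: no H
  1 × C (aromatic): no H
  1 × Cl: no H
  1 × N: 2 H
  Total hydrogens = 24.
Molecular formula: C19H24ClNO2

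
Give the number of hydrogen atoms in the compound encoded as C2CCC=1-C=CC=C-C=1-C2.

Hydrogens are implicit in SMILES; fill each atom to its normal valence:
  4 × C: 2 H each → 8
  4 × C (aromatic): 1 H each → 4
  2 × C (aromatic): no H
  Total hydrogens = 12.

12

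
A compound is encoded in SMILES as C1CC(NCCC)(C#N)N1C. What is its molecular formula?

Heavy atoms from the SMILES: 8 C, 3 N.
Implicit hydrogens by atom environment:
  4 × C: 2 H each → 8
  2 × C: 3 H each → 6
  2 × C: no H
  2 × N: no H
  1 × N: 1 H
  Total hydrogens = 15.
Molecular formula: C8H15N3

C8H15N3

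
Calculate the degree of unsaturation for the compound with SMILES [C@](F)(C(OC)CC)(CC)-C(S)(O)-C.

0

Molecular formula from the SMILES: C9H19FO2S.
DoU = (2C + 2 + N − H − X)/2 = (2·9 + 2 + 0 − 19 − 1)/2 = 0/2 = 0.
(Structurally: 0 ring(s) + 0 π bond(s) = 0.)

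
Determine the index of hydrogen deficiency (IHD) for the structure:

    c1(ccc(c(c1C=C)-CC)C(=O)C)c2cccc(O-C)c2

10

Molecular formula from the SMILES: C19H20O2.
DoU = (2C + 2 + N − H − X)/2 = (2·19 + 2 + 0 − 20 − 0)/2 = 20/2 = 10.
(Structurally: 2 ring(s) + 8 π bond(s) = 10.)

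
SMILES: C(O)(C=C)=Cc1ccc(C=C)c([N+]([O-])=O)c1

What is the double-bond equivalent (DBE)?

Molecular formula from the SMILES: C12H11NO3.
DoU = (2C + 2 + N − H − X)/2 = (2·12 + 2 + 1 − 11 − 0)/2 = 16/2 = 8.
(Structurally: 1 ring(s) + 7 π bond(s) = 8.)

8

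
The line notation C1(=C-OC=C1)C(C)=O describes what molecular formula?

Heavy atoms from the SMILES: 6 C, 2 O.
Implicit hydrogens by atom environment:
  3 × C (aromatic): 1 H each → 3
  1 × C: 3 H
  1 × C (aromatic): no H
  1 × C: no H
  1 × O (aromatic): no H
  1 × O: no H
  Total hydrogens = 6.
Molecular formula: C6H6O2

C6H6O2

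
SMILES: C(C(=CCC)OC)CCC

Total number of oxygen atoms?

1

The symbol for oxygen appears 1 time in the SMILES.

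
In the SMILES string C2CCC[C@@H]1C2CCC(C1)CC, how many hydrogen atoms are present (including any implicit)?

Hydrogens are implicit in SMILES; fill each atom to its normal valence:
  8 × C: 2 H each → 16
  3 × C: 1 H each → 3
  1 × C: 3 H
  Total hydrogens = 22.

22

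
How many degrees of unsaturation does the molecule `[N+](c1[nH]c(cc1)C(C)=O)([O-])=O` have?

Molecular formula from the SMILES: C6H6N2O3.
DoU = (2C + 2 + N − H − X)/2 = (2·6 + 2 + 2 − 6 − 0)/2 = 10/2 = 5.
(Structurally: 1 ring(s) + 4 π bond(s) = 5.)

5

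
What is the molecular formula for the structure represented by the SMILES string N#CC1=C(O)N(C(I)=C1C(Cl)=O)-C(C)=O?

Heavy atoms from the SMILES: 8 C, 1 Cl, 1 I, 2 N, 3 O.
Implicit hydrogens by atom environment:
  4 × C (aromatic): no H
  3 × C: no H
  2 × O: no H
  1 × C: 3 H
  1 × Cl: no H
  1 × I: no H
  1 × N (aromatic): no H
  1 × N: no H
  1 × O: 1 H
  Total hydrogens = 4.
Molecular formula: C8H4ClIN2O3

C8H4ClIN2O3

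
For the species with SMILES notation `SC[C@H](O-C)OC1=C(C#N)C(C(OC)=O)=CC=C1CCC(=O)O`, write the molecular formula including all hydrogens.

Heavy atoms from the SMILES: 15 C, 1 N, 6 O, 1 S.
Implicit hydrogens by atom environment:
  5 × O: no H
  4 × C (aromatic): no H
  3 × C: 2 H each → 6
  3 × C: no H
  2 × C: 3 H each → 6
  2 × C (aromatic): 1 H each → 2
  1 × C: 1 H
  1 × N: no H
  1 × O: 1 H
  1 × S: 1 H
  Total hydrogens = 17.
Molecular formula: C15H17NO6S

C15H17NO6S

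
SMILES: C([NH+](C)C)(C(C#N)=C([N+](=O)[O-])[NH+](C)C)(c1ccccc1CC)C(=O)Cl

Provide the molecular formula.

[C17H23ClN4O3]2+

Heavy atoms from the SMILES: 17 C, 1 Cl, 4 N, 3 O.
Implicit hydrogens by atom environment:
  5 × C: 3 H each → 15
  5 × C: no H
  4 × C (aromatic): 1 H each → 4
  2 × C (aromatic): no H
  2 × N (charge +1): 1 H each → 2
  2 × O: no H
  1 × C: 2 H
  1 × Cl: no H
  1 × N: no H
  1 × N (charge +1): no H
  1 × O (charge -1): no H
  Total hydrogens = 23.
Net charge +2.
Molecular formula: [C17H23ClN4O3]2+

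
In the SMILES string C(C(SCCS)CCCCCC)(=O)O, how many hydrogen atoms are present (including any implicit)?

Hydrogens are implicit in SMILES; fill each atom to its normal valence:
  7 × C: 2 H each → 14
  1 × C: 3 H
  1 × C: 1 H
  1 × C: no H
  1 × O: 1 H
  1 × O: no H
  1 × S: 1 H
  1 × S: no H
  Total hydrogens = 20.

20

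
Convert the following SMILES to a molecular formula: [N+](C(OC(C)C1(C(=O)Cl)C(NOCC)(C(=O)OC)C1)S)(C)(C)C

C14H26ClN2O5S+

Heavy atoms from the SMILES: 14 C, 1 Cl, 2 N, 5 O, 1 S.
Implicit hydrogens by atom environment:
  6 × C: 3 H each → 18
  5 × O: no H
  4 × C: no H
  2 × C: 2 H each → 4
  2 × C: 1 H each → 2
  1 × Cl: no H
  1 × N: 1 H
  1 × N (charge +1): no H
  1 × S: 1 H
  Total hydrogens = 26.
Net charge +1.
Molecular formula: C14H26ClN2O5S+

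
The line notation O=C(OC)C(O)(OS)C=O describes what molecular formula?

Heavy atoms from the SMILES: 4 C, 5 O, 1 S.
Implicit hydrogens by atom environment:
  4 × O: no H
  2 × C: no H
  1 × C: 3 H
  1 × C: 1 H
  1 × O: 1 H
  1 × S: 1 H
  Total hydrogens = 6.
Molecular formula: C4H6O5S

C4H6O5S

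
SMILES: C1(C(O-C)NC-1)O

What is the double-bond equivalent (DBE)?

1

Molecular formula from the SMILES: C4H9NO2.
DoU = (2C + 2 + N − H − X)/2 = (2·4 + 2 + 1 − 9 − 0)/2 = 2/2 = 1.
(Structurally: 1 ring(s) + 0 π bond(s) = 1.)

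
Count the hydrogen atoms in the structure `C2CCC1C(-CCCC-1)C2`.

18

Hydrogens are implicit in SMILES; fill each atom to its normal valence:
  8 × C: 2 H each → 16
  2 × C: 1 H each → 2
  Total hydrogens = 18.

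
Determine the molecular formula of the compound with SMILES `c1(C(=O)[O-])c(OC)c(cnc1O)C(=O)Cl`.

C8H5ClNO5-

Heavy atoms from the SMILES: 8 C, 1 Cl, 1 N, 5 O.
Implicit hydrogens by atom environment:
  4 × C (aromatic): no H
  3 × O: no H
  2 × C: no H
  1 × C: 3 H
  1 × C (aromatic): 1 H
  1 × Cl: no H
  1 × N (aromatic): no H
  1 × O: 1 H
  1 × O (charge -1): no H
  Total hydrogens = 5.
Net charge -1.
Molecular formula: C8H5ClNO5-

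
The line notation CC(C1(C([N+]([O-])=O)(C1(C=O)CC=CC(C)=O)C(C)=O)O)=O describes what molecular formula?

Heavy atoms from the SMILES: 13 C, 1 N, 7 O.
Implicit hydrogens by atom environment:
  6 × C: no H
  5 × O: no H
  3 × C: 3 H each → 9
  3 × C: 1 H each → 3
  1 × C: 2 H
  1 × N (charge +1): no H
  1 × O: 1 H
  1 × O (charge -1): no H
  Total hydrogens = 15.
Molecular formula: C13H15NO7

C13H15NO7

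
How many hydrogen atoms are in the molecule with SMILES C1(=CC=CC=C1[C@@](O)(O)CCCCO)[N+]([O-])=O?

Hydrogens are implicit in SMILES; fill each atom to its normal valence:
  4 × C: 2 H each → 8
  4 × C (aromatic): 1 H each → 4
  3 × O: 1 H each → 3
  2 × C (aromatic): no H
  1 × C: no H
  1 × N (charge +1): no H
  1 × O: no H
  1 × O (charge -1): no H
  Total hydrogens = 15.

15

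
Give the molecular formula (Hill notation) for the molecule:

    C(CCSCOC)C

C6H14OS

Heavy atoms from the SMILES: 6 C, 1 O, 1 S.
Implicit hydrogens by atom environment:
  4 × C: 2 H each → 8
  2 × C: 3 H each → 6
  1 × O: no H
  1 × S: no H
  Total hydrogens = 14.
Molecular formula: C6H14OS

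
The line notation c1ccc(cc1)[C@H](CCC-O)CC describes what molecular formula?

Heavy atoms from the SMILES: 12 C, 1 O.
Implicit hydrogens by atom environment:
  5 × C (aromatic): 1 H each → 5
  4 × C: 2 H each → 8
  1 × C: 3 H
  1 × C: 1 H
  1 × C (aromatic): no H
  1 × O: 1 H
  Total hydrogens = 18.
Molecular formula: C12H18O

C12H18O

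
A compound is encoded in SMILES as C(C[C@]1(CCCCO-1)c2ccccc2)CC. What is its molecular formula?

Heavy atoms from the SMILES: 15 C, 1 O.
Implicit hydrogens by atom environment:
  7 × C: 2 H each → 14
  5 × C (aromatic): 1 H each → 5
  1 × C: 3 H
  1 × C: no H
  1 × C (aromatic): no H
  1 × O: no H
  Total hydrogens = 22.
Molecular formula: C15H22O

C15H22O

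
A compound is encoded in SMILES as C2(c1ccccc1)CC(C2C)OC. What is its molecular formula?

Heavy atoms from the SMILES: 12 C, 1 O.
Implicit hydrogens by atom environment:
  5 × C (aromatic): 1 H each → 5
  3 × C: 1 H each → 3
  2 × C: 3 H each → 6
  1 × C: 2 H
  1 × C (aromatic): no H
  1 × O: no H
  Total hydrogens = 16.
Molecular formula: C12H16O

C12H16O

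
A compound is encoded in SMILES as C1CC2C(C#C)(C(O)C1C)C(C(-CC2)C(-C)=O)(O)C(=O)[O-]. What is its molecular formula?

C16H21O5-

Heavy atoms from the SMILES: 16 C, 5 O.
Implicit hydrogens by atom environment:
  5 × C: 1 H each → 5
  5 × C: no H
  4 × C: 2 H each → 8
  2 × C: 3 H each → 6
  2 × O: 1 H each → 2
  2 × O: no H
  1 × O (charge -1): no H
  Total hydrogens = 21.
Net charge -1.
Molecular formula: C16H21O5-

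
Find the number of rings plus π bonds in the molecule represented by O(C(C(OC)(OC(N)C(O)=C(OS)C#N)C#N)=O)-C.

Molecular formula from the SMILES: C9H11N3O6S.
DoU = (2C + 2 + N − H − X)/2 = (2·9 + 2 + 3 − 11 − 0)/2 = 12/2 = 6.
(Structurally: 0 ring(s) + 6 π bond(s) = 6.)

6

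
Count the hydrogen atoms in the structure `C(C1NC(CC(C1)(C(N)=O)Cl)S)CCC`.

19

Hydrogens are implicit in SMILES; fill each atom to its normal valence:
  5 × C: 2 H each → 10
  2 × C: 1 H each → 2
  2 × C: no H
  1 × C: 3 H
  1 × Cl: no H
  1 × N: 2 H
  1 × N: 1 H
  1 × O: no H
  1 × S: 1 H
  Total hydrogens = 19.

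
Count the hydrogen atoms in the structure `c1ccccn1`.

Hydrogens are implicit in SMILES; fill each atom to its normal valence:
  5 × C (aromatic): 1 H each → 5
  1 × N (aromatic): no H
  Total hydrogens = 5.

5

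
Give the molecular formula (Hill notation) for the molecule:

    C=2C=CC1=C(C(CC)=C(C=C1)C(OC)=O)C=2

C14H14O2

Heavy atoms from the SMILES: 14 C, 2 O.
Implicit hydrogens by atom environment:
  6 × C (aromatic): 1 H each → 6
  4 × C (aromatic): no H
  2 × C: 3 H each → 6
  2 × O: no H
  1 × C: 2 H
  1 × C: no H
  Total hydrogens = 14.
Molecular formula: C14H14O2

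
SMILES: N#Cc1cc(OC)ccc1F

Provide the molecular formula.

Heavy atoms from the SMILES: 8 C, 1 F, 1 N, 1 O.
Implicit hydrogens by atom environment:
  3 × C (aromatic): 1 H each → 3
  3 × C (aromatic): no H
  1 × C: 3 H
  1 × C: no H
  1 × F: no H
  1 × N: no H
  1 × O: no H
  Total hydrogens = 6.
Molecular formula: C8H6FNO

C8H6FNO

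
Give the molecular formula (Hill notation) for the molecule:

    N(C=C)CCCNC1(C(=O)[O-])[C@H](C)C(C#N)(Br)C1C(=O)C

Heavy atoms from the SMILES: 1 Br, 14 C, 3 N, 3 O.
Implicit hydrogens by atom environment:
  5 × C: no H
  4 × C: 2 H each → 8
  3 × C: 1 H each → 3
  2 × C: 3 H each → 6
  2 × N: 1 H each → 2
  2 × O: no H
  1 × Br: no H
  1 × N: no H
  1 × O (charge -1): no H
  Total hydrogens = 19.
Net charge -1.
Molecular formula: C14H19BrN3O3-

C14H19BrN3O3-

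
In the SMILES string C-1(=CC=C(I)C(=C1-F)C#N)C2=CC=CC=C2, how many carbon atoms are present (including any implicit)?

The symbol for carbon appears 13 times in the SMILES.

13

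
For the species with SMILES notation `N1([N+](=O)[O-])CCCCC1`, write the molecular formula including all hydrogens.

C5H10N2O2

Heavy atoms from the SMILES: 5 C, 2 N, 2 O.
Implicit hydrogens by atom environment:
  5 × C: 2 H each → 10
  1 × N: no H
  1 × N (charge +1): no H
  1 × O: no H
  1 × O (charge -1): no H
  Total hydrogens = 10.
Molecular formula: C5H10N2O2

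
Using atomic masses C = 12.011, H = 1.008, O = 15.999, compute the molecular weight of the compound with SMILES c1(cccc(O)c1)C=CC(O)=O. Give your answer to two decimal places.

Molecular formula: C9H8O3.
M = 9×12.011 + 8×1.008 + 3×15.999 = 164.16 g/mol.

164.16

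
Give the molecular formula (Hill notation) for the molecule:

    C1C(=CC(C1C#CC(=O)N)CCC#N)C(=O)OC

Heavy atoms from the SMILES: 13 C, 2 N, 3 O.
Implicit hydrogens by atom environment:
  6 × C: no H
  3 × C: 2 H each → 6
  3 × C: 1 H each → 3
  3 × O: no H
  1 × C: 3 H
  1 × N: 2 H
  1 × N: no H
  Total hydrogens = 14.
Molecular formula: C13H14N2O3

C13H14N2O3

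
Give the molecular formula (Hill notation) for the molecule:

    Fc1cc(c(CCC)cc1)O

C9H11FO

Heavy atoms from the SMILES: 9 C, 1 F, 1 O.
Implicit hydrogens by atom environment:
  3 × C (aromatic): 1 H each → 3
  3 × C (aromatic): no H
  2 × C: 2 H each → 4
  1 × C: 3 H
  1 × F: no H
  1 × O: 1 H
  Total hydrogens = 11.
Molecular formula: C9H11FO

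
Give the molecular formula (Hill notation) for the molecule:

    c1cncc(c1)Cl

Heavy atoms from the SMILES: 5 C, 1 Cl, 1 N.
Implicit hydrogens by atom environment:
  4 × C (aromatic): 1 H each → 4
  1 × C (aromatic): no H
  1 × Cl: no H
  1 × N (aromatic): no H
  Total hydrogens = 4.
Molecular formula: C5H4ClN

C5H4ClN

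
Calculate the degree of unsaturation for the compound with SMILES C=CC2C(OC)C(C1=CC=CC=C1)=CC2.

Molecular formula from the SMILES: C14H16O.
DoU = (2C + 2 + N − H − X)/2 = (2·14 + 2 + 0 − 16 − 0)/2 = 14/2 = 7.
(Structurally: 2 ring(s) + 5 π bond(s) = 7.)

7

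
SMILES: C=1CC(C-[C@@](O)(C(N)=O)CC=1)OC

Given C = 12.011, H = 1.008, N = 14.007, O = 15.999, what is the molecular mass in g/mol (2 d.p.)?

185.22

Molecular formula: C9H15NO3.
M = 9×12.011 + 15×1.008 + 1×14.007 + 3×15.999 = 185.22 g/mol.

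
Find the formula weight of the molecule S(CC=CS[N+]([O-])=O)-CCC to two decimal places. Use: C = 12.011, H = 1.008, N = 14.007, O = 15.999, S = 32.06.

Molecular formula: C6H11NO2S2.
M = 6×12.011 + 11×1.008 + 1×14.007 + 2×15.999 + 2×32.06 = 193.28 g/mol.

193.28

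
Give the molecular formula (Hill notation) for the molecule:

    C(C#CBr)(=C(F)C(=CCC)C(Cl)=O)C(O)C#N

C11H8BrClFNO2

Heavy atoms from the SMILES: 1 Br, 11 C, 1 Cl, 1 F, 1 N, 2 O.
Implicit hydrogens by atom environment:
  7 × C: no H
  2 × C: 1 H each → 2
  1 × Br: no H
  1 × C: 3 H
  1 × C: 2 H
  1 × Cl: no H
  1 × F: no H
  1 × N: no H
  1 × O: 1 H
  1 × O: no H
  Total hydrogens = 8.
Molecular formula: C11H8BrClFNO2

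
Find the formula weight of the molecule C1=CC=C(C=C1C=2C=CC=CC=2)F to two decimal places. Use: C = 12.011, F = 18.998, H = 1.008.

Molecular formula: C12H9F.
M = 12×12.011 + 1×18.998 + 9×1.008 = 172.20 g/mol.

172.20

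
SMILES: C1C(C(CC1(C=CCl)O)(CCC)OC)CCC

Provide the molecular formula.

C14H25ClO2

Heavy atoms from the SMILES: 14 C, 1 Cl, 2 O.
Implicit hydrogens by atom environment:
  6 × C: 2 H each → 12
  3 × C: 3 H each → 9
  3 × C: 1 H each → 3
  2 × C: no H
  1 × Cl: no H
  1 × O: 1 H
  1 × O: no H
  Total hydrogens = 25.
Molecular formula: C14H25ClO2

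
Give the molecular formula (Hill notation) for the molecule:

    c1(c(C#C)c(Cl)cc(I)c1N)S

C8H5ClINS

Heavy atoms from the SMILES: 8 C, 1 Cl, 1 I, 1 N, 1 S.
Implicit hydrogens by atom environment:
  5 × C (aromatic): no H
  1 × C (aromatic): 1 H
  1 × C: 1 H
  1 × C: no H
  1 × Cl: no H
  1 × I: no H
  1 × N: 2 H
  1 × S: 1 H
  Total hydrogens = 5.
Molecular formula: C8H5ClINS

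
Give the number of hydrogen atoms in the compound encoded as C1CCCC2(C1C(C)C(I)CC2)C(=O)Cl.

18

Hydrogens are implicit in SMILES; fill each atom to its normal valence:
  6 × C: 2 H each → 12
  3 × C: 1 H each → 3
  2 × C: no H
  1 × C: 3 H
  1 × Cl: no H
  1 × I: no H
  1 × O: no H
  Total hydrogens = 18.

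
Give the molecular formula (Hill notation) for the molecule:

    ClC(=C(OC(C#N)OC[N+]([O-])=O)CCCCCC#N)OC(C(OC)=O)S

Heavy atoms from the SMILES: 14 C, 1 Cl, 3 N, 7 O, 1 S.
Implicit hydrogens by atom environment:
  6 × C: 2 H each → 12
  6 × O: no H
  5 × C: no H
  2 × C: 1 H each → 2
  2 × N: no H
  1 × C: 3 H
  1 × Cl: no H
  1 × N (charge +1): no H
  1 × O (charge -1): no H
  1 × S: 1 H
  Total hydrogens = 18.
Molecular formula: C14H18ClN3O7S

C14H18ClN3O7S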